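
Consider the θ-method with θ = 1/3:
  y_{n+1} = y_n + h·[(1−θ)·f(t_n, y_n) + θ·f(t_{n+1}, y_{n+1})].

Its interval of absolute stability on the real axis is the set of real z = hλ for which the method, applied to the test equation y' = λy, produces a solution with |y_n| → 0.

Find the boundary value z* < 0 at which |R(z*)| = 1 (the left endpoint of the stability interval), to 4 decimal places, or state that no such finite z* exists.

Set f=λy, z=hλ:
  y_{n+1} = y_n + z·[2/3·y_n + 1/3·y_{n+1}] ⇒ (1 − 1/3z)y_{n+1} = (1 + 2/3z)y_n
  ⇒ R(z) = (1 + 2/3z)/(1 − 1/3z).

Need |R(x)|<1, x<0.
x=-1.49: |R|=0.0045
R=−1: 1+2/3x = −1+1/3x ⇒ -1/3x=2 ⇒ x=2/(-1/3)=-6.0000
Confirm numerically:
  x=-5.495: |R|=0.94055 <1
  x=-5.445: |R|=0.93428 <1
  x=-4.536: |R|=0.80573 <1
  x=-3.712: |R|=0.65912 <1
  x=-6.581: |R|=1.06064 >1
  x=-6.481: |R|=1.05073 >1
  x=-6.341: |R|=1.03651 >1
Stable set (-6.0000, 0).

z* = -6.0000.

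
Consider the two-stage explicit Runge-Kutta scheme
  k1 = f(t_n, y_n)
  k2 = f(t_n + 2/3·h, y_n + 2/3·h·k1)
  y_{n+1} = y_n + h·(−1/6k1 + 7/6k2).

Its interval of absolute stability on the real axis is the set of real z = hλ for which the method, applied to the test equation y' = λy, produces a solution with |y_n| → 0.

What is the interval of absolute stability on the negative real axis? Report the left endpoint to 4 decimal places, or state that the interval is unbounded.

z∈(-1.2857,0).

On y'=λy, z=hλ:
  k1=λy_n ⇒ h·k1=z·y_n;  k2=λ(1+2/3z)y_n ⇒ h·k2=z(1+2/3z)y_n
  y_{n+1}/y_n = 1 − 1/6z + 7/6z(1+2/3z) = 1 + z + 7/9z²
  Hence R(z) = 1 + z + 7/9z².

Find x<0 with |R(x)|<1.
x=-0.62: |R|=0.6790
R=1: x+7/9x²=0 ⇒ x=−9/7=-1.2857; min R=1−1/(4·7/9)=0.6786>−1
Confirm numerically:
  x=-1.230: |R|=0.94670 <1
  x=-1.043: |R|=0.80310 <1
  x=-0.760: |R|=0.68924 <1
  x=-0.754: |R|=0.68818 <1
  x=-1.699: |R|=1.54613 >1
  x=-1.380: |R|=1.10120 >1
Interval (-1.2857, 0).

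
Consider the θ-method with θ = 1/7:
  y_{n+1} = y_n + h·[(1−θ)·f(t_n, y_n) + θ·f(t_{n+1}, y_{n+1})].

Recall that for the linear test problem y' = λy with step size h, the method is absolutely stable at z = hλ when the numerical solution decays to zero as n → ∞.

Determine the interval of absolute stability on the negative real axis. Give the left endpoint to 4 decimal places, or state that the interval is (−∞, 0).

Set f=λy, z=hλ:
  y_{n+1} = y_n + z·[6/7·y_n + 1/7·y_{n+1}] ⇒ (1 − 1/7z)y_{n+1} = (1 + 6/7z)y_n
  ⇒ R(z) = (1 + 6/7z)/(1 − 1/7z).

Need |R(x)|<1, x<0.
x=-1.2: |R|=0.0244
R=−1: 1+6/7x = −1+1/7x ⇒ -5/7x=2 ⇒ x=2/(-5/7)=-2.8000
Confirm numerically:
  x=-2.685: |R|=0.94063 <1
  x=-1.931: |R|=0.51349 <1
  x=-1.710: |R|=0.37428 <1
  x=-3.034: |R|=1.11660 >1
  x=-2.930: |R|=1.06546 >1
So |R|<1 on (-2.8000, 0).

z∈(-2.8000,0).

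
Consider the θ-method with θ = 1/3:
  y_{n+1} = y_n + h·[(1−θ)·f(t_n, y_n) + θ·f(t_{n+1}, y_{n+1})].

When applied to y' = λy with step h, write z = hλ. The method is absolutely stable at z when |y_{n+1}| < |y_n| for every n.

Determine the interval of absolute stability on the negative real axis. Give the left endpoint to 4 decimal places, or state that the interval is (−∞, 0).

(-6.0000, 0).

Test eqn y'=λy, z=hλ:
  y_{n+1} = y_n + z·[2/3·y_n + 1/3·y_{n+1}] ⇒ (1 − 1/3z)y_{n+1} = (1 + 2/3z)y_n
  R(z) = (1 + 2/3z)/(1 − 1/3z).

Find x<0 with |R(x)|<1.
x=-0.99: |R|=0.2556
R=−1: 1+2/3x = −1+1/3x ⇒ -1/3x=2 ⇒ x=2/(-1/3)=-6.0000
Confirm numerically:
  x=-4.224: |R|=0.75415 <1
  x=-4.179: |R|=0.74634 <1
  x=-3.995: |R|=0.71337 <1
  x=-3.658: |R|=0.64824 <1
  x=-6.284: |R|=1.03059 >1
  x=-6.129: |R|=1.01413 >1
Stable set (-6.0000, 0).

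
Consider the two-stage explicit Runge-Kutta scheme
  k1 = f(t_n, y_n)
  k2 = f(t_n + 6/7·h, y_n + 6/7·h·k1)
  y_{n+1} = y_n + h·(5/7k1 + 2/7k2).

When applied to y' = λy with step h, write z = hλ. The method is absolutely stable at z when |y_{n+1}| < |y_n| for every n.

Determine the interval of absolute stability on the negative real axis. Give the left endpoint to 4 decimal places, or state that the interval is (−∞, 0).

On y'=λy, z=hλ:
  k1=λy_n ⇒ h·k1=z·y_n;  k2=λ(1+6/7z)y_n ⇒ h·k2=z(1+6/7z)y_n
  y_{n+1}/y_n = 1 + 5/7z + 2/7z(1+6/7z) = 1 + z + 12/49z²
  so R(z) = 1 + z + 12/49z².

Boundary: |R(x)|=1, x<0.
x=-1.67: |R|=0.0130
R=1: x+12/49x²=0 ⇒ x=−49/12=-4.0833; min R=1−1/(4·12/49)=-0.0208>−1
Confirm numerically:
  x=-3.838: |R|=0.76941 <1
  x=-2.849: |R|=0.13879 <1
  x=-2.706: |R|=0.08725 <1
  x=-2.102: |R|=0.01994 <1
  x=-4.581: |R|=1.55832 >1
  x=-4.500: |R|=1.45918 >1
  x=-4.408: |R|=1.35048 >1
Interval (-4.0833, 0).

(-4.0833, 0).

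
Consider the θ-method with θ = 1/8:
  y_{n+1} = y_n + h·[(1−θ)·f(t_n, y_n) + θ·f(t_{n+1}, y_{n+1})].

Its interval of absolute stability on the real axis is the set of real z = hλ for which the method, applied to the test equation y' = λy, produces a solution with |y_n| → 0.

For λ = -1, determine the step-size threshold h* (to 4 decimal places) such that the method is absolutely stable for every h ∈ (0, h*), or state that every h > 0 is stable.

On y'=λy, z=hλ:
  y_{n+1} = y_n + z·[7/8·y_n + 1/8·y_{n+1}] ⇒ (1 − 1/8z)y_{n+1} = (1 + 7/8z)y_n
  Hence R(z) = (1 + 7/8z)/(1 − 1/8z).

Solve |R(x)|<1 on ℝ⁻.
x=-0.47: |R|=0.5561
R=−1: 1+7/8x = −1+1/8x ⇒ -3/4x=2 ⇒ x=2/(-3/4)=-2.6667
Confirm numerically:
  x=-2.034: |R|=0.62169 <1
  x=-1.853: |R|=0.50452 <1
  x=-1.615: |R|=0.34373 <1
  x=-1.359: |R|=0.16166 <1
  x=-3.248: |R|=1.31010 >1
  x=-3.082: |R|=1.22487 >1
Stable set (-2.6667, 0).

(-2.6667,0); λ=-1 ⇒ h* = (8/3)/1 = 2.6667.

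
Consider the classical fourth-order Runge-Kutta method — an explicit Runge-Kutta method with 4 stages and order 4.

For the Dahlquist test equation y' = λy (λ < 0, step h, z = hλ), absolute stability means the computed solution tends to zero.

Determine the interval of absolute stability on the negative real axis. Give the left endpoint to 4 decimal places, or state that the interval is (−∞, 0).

z∈(-2.7853,0).

On y'=λy, z=hλ:
  order 4, 4-stage ⇒ R(z)=1+z+z^2/2+z^3/6+z^4/24
  (e.g. R(-1.63)=0.27079, |R|=0.27079)

Need |R(x)|<1, x<0.
x=-1.63: |R|=0.2708
|R(-2.84)|=1.0857 |R(-2.49)|=0.6387 |R(-1.05)|=0.3590
Bisect:
  x_lo=-3.3436 |R|=2.2239  x_hi=-0.3265 |R|=0.7215
  mid=-1.83508 |R|=0.29124 →hi
  mid=-2.58935 |R|=0.74259 →hi
  mid=-2.96648 |R|=1.30936 →lo
  mid=-2.77792 |R|=0.98893 →hi
  mid=-2.87220 |R|=1.13913 →lo
  mid=-2.82506 |R|=1.06162 →lo
  mid=-2.80149 |R|=1.02469 →lo
  mid=-2.78970 |R|=1.00666 →lo
  mid=-2.78381 |R|=0.99776 →hi
  mid=-2.78675 |R|=1.00220 →lo
  ...
  [-2.78547,-2.78528] ⇒ x*=-2.7853
Stable set (-2.7853, 0).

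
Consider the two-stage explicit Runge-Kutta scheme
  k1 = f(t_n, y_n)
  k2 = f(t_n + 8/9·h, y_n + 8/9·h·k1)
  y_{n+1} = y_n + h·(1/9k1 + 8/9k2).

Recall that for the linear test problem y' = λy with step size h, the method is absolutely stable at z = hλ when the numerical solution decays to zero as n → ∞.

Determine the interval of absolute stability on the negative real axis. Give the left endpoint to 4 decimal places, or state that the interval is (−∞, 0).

On y'=λy, z=hλ:
  k1=λy_n ⇒ h·k1=z·y_n;  k2=λ(1+8/9z)y_n ⇒ h·k2=z(1+8/9z)y_n
  y_{n+1}/y_n = 1 + 1/9z + 8/9z(1+8/9z) = 1 + z + 64/81z²
  so R(z) = 1 + z + 64/81z².

Find x<0 with |R(x)|<1.
x=-0.86: |R|=0.7244
R=1: x+64/81x²=0 ⇒ x=−81/64=-1.2656; min R=1−1/(4·64/81)=0.6836>−1
Confirm numerically:
  x=-1.131: |R|=0.87970 <1
  x=-1.124: |R|=0.87422 <1
  x=-0.667: |R|=0.68452 <1
  x=-1.836: |R|=1.82742 >1
  x=-1.604: |R|=1.42884 >1
  x=-1.472: |R|=1.24003 >1
So |R|<1 on (-1.2656, 0).

(-1.2656, 0).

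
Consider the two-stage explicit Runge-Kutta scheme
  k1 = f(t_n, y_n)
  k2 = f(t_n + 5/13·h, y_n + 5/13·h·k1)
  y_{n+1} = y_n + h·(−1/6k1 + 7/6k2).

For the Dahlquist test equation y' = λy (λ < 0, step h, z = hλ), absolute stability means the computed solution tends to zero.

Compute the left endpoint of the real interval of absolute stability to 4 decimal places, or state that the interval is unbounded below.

z* = -2.2286.

With y'=λy (z=hλ):
  k1=λy_n ⇒ h·k1=z·y_n;  k2=λ(1+5/13z)y_n ⇒ h·k2=z(1+5/13z)y_n
  y_{n+1}/y_n = 1 − 1/6z + 7/6z(1+5/13z) = 1 + z + 35/78z²
  ⇒ R(z) = 1 + z + 35/78z².

Boundary: |R(x)|=1, x<0.
x=-1.5: |R|=0.5096
R=1: x+35/78x²=0 ⇒ x=−78/35=-2.2286; min R=1−1/(4·35/78)=0.4429>−1
Confirm numerically:
  x=-2.204: |R|=0.97570 <1
  x=-1.932: |R|=0.74290 <1
  x=-1.438: |R|=0.48988 <1
  x=-2.637: |R|=1.48328 >1
  x=-2.601: |R|=1.43467 >1
  x=-2.315: |R|=1.08978 >1
Interval (-2.2286, 0).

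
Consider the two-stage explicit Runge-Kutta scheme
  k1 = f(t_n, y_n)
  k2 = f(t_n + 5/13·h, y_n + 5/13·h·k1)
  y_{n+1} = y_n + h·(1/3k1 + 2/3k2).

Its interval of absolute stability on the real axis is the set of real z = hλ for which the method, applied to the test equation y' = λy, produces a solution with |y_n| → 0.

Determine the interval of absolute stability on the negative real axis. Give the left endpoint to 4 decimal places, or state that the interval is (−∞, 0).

z∈(-3.9000,0).

Set f=λy, z=hλ:
  k1=λy_n ⇒ h·k1=z·y_n;  k2=λ(1+5/13z)y_n ⇒ h·k2=z(1+5/13z)y_n
  y_{n+1}/y_n = 1 + 1/3z + 2/3z(1+5/13z) = 1 + z + 10/39z²
  so R(z) = 1 + z + 10/39z².

Need |R(x)|<1, x<0.
x=-1.19: |R|=0.1731
R=1: x+10/39x²=0 ⇒ x=−39/10=-3.9000; min R=1−1/(4·10/39)=0.0250>−1
Confirm numerically:
  x=-3.148: |R|=0.39300 <1
  x=-3.037: |R|=0.32797 <1
  x=-2.046: |R|=0.02736 <1
  x=-4.227: |R|=1.35442 >1
  x=-4.000: |R|=1.10256 >1
Stable set (-3.9000, 0).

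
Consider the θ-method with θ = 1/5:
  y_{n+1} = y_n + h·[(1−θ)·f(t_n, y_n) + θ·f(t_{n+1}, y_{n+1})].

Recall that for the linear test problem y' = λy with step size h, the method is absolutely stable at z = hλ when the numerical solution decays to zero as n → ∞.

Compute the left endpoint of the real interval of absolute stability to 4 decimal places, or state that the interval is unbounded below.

z* = -3.3333.

Set f=λy, z=hλ:
  y_{n+1} = y_n + z·[4/5·y_n + 1/5·y_{n+1}] ⇒ (1 − 1/5z)y_{n+1} = (1 + 4/5z)y_n
  Hence R(z) = (1 + 4/5z)/(1 − 1/5z).

Solve |R(x)|<1 on ℝ⁻.
x=-1.63: |R|=0.2293
R=−1: 1+4/5x = −1+1/5x ⇒ -3/5x=2 ⇒ x=2/(-3/5)=-3.3333
Confirm numerically:
  x=-3.083: |R|=0.90709 <1
  x=-3.038: |R|=0.88977 <1
  x=-2.061: |R|=0.45943 <1
  x=-2.013: |R|=0.43519 <1
  x=-3.596: |R|=1.09167 >1
  x=-3.523: |R|=1.06676 >1
  x=-3.483: |R|=1.05293 >1
Stable set (-3.3333, 0).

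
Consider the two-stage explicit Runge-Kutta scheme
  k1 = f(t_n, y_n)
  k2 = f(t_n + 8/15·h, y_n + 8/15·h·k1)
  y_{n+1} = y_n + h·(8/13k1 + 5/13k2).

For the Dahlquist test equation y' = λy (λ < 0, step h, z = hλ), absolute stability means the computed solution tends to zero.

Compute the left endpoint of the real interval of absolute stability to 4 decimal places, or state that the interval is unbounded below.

left endpoint -4.8750.

Set f=λy, z=hλ:
  k1=λy_n ⇒ h·k1=z·y_n;  k2=λ(1+8/15z)y_n ⇒ h·k2=z(1+8/15z)y_n
  y_{n+1}/y_n = 1 + 8/13z + 5/13z(1+8/15z) = 1 + z + 8/39z²
  ⇒ R(z) = 1 + z + 8/39z².

Solve |R(x)|<1 on ℝ⁻.
x=-0.56: |R|=0.5043
R=1: x+8/39x²=0 ⇒ x=−39/8=-4.8750; min R=1−1/(4·8/39)=-0.2188>−1
Confirm numerically:
  x=-4.419: |R|=0.58665 <1
  x=-4.354: |R|=0.53468 <1
  x=-2.619: |R|=0.21199 <1
  x=-5.150: |R|=1.29051 >1
  x=-5.115: |R|=1.25182 >1
  x=-5.075: |R|=1.20821 >1
Stable set (-4.8750, 0).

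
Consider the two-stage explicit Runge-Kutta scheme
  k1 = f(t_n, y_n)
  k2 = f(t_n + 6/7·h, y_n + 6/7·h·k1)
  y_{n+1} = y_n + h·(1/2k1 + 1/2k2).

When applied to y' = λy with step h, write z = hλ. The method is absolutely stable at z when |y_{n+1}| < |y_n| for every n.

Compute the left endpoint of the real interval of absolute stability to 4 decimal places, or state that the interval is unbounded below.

Set f=λy, z=hλ:
  k1=λy_n ⇒ h·k1=z·y_n;  k2=λ(1+6/7z)y_n ⇒ h·k2=z(1+6/7z)y_n
  y_{n+1}/y_n = 1 + 1/2z + 1/2z(1+6/7z) = 1 + z + 3/7z²
  R(z) = 1 + z + 3/7z².

Boundary: |R(x)|=1, x<0.
x=-1.08: |R|=0.4199
R=1: x+3/7x²=0 ⇒ x=−7/3=-2.3333; min R=1−1/(4·3/7)=0.4167>−1
Confirm numerically:
  x=-2.163: |R|=0.84210 <1
  x=-1.919: |R|=0.65924 <1
  x=-1.889: |R|=0.64028 <1
  x=-1.834: |R|=0.60752 <1
  x=-2.865: |R|=1.65281 >1
  x=-2.507: |R|=1.18659 >1
  x=-2.372: |R|=1.03931 >1
Stable set (-2.3333, 0).

left endpoint -2.3333.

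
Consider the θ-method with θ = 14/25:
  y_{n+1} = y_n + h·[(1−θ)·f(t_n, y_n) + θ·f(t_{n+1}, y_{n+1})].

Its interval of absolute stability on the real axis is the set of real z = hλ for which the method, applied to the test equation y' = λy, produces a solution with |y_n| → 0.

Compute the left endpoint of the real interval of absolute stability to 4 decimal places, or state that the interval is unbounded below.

interval (−∞, 0).

Test eqn y'=λy, z=hλ:
  y_{n+1} = y_n + z·[11/25·y_n + 14/25·y_{n+1}] ⇒ (1 − 14/25z)y_{n+1} = (1 + 11/25z)y_n
  R(z) = (1 + 11/25z)/(1 − 14/25z).

Solve |R(x)|<1 on ℝ⁻.
x=-1.06: |R|=0.3348
x=-2: |R|=0.0566
x=-10: |R|=0.5152
x=-100: |R|=0.7544
θ=14/25≥1/2 ⇒ |1+11/25x|<|1−14/25x| ∀x<0 ⇒ stable on all of ℝ⁻.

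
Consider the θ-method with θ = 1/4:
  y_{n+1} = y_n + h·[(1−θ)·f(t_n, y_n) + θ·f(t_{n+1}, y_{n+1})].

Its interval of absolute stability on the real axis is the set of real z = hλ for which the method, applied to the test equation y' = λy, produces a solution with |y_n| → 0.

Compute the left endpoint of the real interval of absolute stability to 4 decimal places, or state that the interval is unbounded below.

Test eqn y'=λy, z=hλ:
  y_{n+1} = y_n + z·[3/4·y_n + 1/4·y_{n+1}] ⇒ (1 − 1/4z)y_{n+1} = (1 + 3/4z)y_n
  so R(z) = (1 + 3/4z)/(1 − 1/4z).

Boundary: |R(x)|=1, x<0.
x=-0.65: |R|=0.4409
R=−1: 1+3/4x = −1+1/4x ⇒ -1/2x=2 ⇒ x=2/(-1/2)=-4.0000
Confirm numerically:
  x=-3.826: |R|=0.95553 <1
  x=-3.066: |R|=0.73564 <1
  x=-2.277: |R|=0.45101 <1
  x=-1.692: |R|=0.18904 <1
  x=-4.560: |R|=1.13084 >1
  x=-4.156: |R|=1.03825 >1
Stable set (-4.0000, 0).

left endpoint -4.0000.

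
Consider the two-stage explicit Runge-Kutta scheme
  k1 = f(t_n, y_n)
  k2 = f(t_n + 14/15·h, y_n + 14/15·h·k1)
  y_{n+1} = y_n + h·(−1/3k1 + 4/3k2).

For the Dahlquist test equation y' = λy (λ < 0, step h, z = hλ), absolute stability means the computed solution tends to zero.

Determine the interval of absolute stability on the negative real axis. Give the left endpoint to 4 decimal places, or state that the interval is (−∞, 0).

On y'=λy, z=hλ:
  k1=λy_n ⇒ h·k1=z·y_n;  k2=λ(1+14/15z)y_n ⇒ h·k2=z(1+14/15z)y_n
  y_{n+1}/y_n = 1 − 1/3z + 4/3z(1+14/15z) = 1 + z + 56/45z²
  so R(z) = 1 + z + 56/45z².

Need |R(x)|<1, x<0.
x=-1.51: |R|=2.3275
R=1: x+56/45x²=0 ⇒ x=−45/56=-0.8036; min R=1−1/(4·56/45)=0.7991>−1
Confirm numerically:
  x=-0.731: |R|=0.93398 <1
  x=-0.588: |R|=0.84226 <1
  x=-0.574: |R|=0.83601 <1
  x=-0.415: |R|=0.79932 <1
  x=-1.133: |R|=1.46448 >1
  x=-0.998: |R|=1.24147 >1
  x=-0.961: |R|=1.18827 >1
Interval (-0.8036, 0).

(-0.8036, 0).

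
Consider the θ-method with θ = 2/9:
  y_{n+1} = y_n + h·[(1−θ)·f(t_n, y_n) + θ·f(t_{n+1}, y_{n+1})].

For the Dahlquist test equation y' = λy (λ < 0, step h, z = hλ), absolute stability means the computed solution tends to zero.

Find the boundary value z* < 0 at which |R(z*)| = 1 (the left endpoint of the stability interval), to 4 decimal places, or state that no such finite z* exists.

left endpoint -3.6000.

On y'=λy, z=hλ:
  y_{n+1} = y_n + z·[7/9·y_n + 2/9·y_{n+1}] ⇒ (1 − 2/9z)y_{n+1} = (1 + 7/9z)y_n
  ⇒ R(z) = (1 + 7/9z)/(1 − 2/9z).

Need |R(x)|<1, x<0.
x=-1.35: |R|=0.0385
R=−1: 1+7/9x = −1+2/9x ⇒ -5/9x=2 ⇒ x=2/(-5/9)=-3.6000
Confirm numerically:
  x=-3.311: |R|=0.90750 <1
  x=-2.051: |R|=0.40887 <1
  x=-1.857: |R|=0.31454 <1
  x=-1.545: |R|=0.15012 <1
  x=-3.992: |R|=1.11540 >1
  x=-3.748: |R|=1.04486 >1
Interval (-3.6000, 0).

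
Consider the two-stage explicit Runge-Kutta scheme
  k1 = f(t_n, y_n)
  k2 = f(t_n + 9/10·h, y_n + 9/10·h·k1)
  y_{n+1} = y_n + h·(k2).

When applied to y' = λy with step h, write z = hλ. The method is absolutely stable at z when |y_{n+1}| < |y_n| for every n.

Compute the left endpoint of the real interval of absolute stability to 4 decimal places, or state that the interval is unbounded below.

Test eqn y'=λy, z=hλ:
  k1=λy_n ⇒ h·k1=z·y_n;  k2=λ(1+9/10z)y_n ⇒ h·k2=z(1+9/10z)y_n
  y_{n+1}/y_n = 1 + z(1+9/10z) = 1 + z + 9/10z²
  so R(z) = 1 + z + 9/10z².

Find x<0 with |R(x)|<1.
x=-0.97: |R|=0.8768
R=1: x+9/10x²=0 ⇒ x=−10/9=-1.1111; min R=1−1/(4·9/10)=0.7222>−1
Confirm numerically:
  x=-1.062: |R|=0.95306 <1
  x=-0.995: |R|=0.89602 <1
  x=-0.529: |R|=0.72286 <1
  x=-1.626: |R|=1.75349 >1
  x=-1.244: |R|=1.14878 >1
So |R|<1 on (-1.1111, 0).

z* = -1.1111.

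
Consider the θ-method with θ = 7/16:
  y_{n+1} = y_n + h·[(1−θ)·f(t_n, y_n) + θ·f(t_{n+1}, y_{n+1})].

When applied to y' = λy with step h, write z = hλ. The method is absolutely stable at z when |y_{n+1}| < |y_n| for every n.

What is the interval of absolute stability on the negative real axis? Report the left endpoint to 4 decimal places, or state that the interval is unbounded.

z∈(-16.0000,0).

With y'=λy (z=hλ):
  y_{n+1} = y_n + z·[9/16·y_n + 7/16·y_{n+1}] ⇒ (1 − 7/16z)y_{n+1} = (1 + 9/16z)y_n
  Hence R(z) = (1 + 9/16z)/(1 − 7/16z).

Need |R(x)|<1, x<0.
x=-0.7: |R|=0.4641
R=−1: 1+9/16x = −1+7/16x ⇒ -1/8x=2 ⇒ x=2/(-1/8)=-16.0000
Confirm numerically:
  x=-14.915: |R|=0.98198 <1
  x=-13.509: |R|=0.95494 <1
  x=-9.771: |R|=0.85239 <1
  x=-9.494: |R|=0.84220 <1
  x=-16.457: |R|=1.00697 >1
  x=-16.310: |R|=1.00476 >1
Stable set (-16.0000, 0).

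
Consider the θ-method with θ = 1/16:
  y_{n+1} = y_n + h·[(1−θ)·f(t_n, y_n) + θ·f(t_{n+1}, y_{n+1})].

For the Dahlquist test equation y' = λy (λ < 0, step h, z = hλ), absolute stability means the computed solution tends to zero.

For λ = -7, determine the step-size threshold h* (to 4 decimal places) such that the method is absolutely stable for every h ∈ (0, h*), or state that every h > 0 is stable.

(-2.2857,0); λ=-7 ⇒ h* = (16/7)/7 = 0.3265.

With y'=λy (z=hλ):
  y_{n+1} = y_n + z·[15/16·y_n + 1/16·y_{n+1}] ⇒ (1 − 1/16z)y_{n+1} = (1 + 15/16z)y_n
  so R(z) = (1 + 15/16z)/(1 − 1/16z).

Find x<0 with |R(x)|<1.
x=-1.39: |R|=0.2789
R=−1: 1+15/16x = −1+1/16x ⇒ -7/8x=2 ⇒ x=2/(-7/8)=-2.2857
Confirm numerically:
  x=-1.968: |R|=0.75245 <1
  x=-1.328: |R|=0.22622 <1
  x=-1.249: |R|=0.15856 <1
  x=-2.581: |R|=1.22249 >1
  x=-2.504: |R|=1.16515 >1
Interval (-2.2857, 0).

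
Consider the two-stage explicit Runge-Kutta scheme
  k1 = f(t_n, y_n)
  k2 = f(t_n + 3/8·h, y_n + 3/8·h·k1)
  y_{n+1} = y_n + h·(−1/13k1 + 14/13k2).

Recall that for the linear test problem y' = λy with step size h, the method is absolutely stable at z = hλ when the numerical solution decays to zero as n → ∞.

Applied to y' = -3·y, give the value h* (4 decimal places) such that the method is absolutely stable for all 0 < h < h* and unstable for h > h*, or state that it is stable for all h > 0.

(-2.4762,0); λ=-3 ⇒ h* = (52/21)/3 = 0.8254.

Test eqn y'=λy, z=hλ:
  k1=λy_n ⇒ h·k1=z·y_n;  k2=λ(1+3/8z)y_n ⇒ h·k2=z(1+3/8z)y_n
  y_{n+1}/y_n = 1 − 1/13z + 14/13z(1+3/8z) = 1 + z + 21/52z²
  so R(z) = 1 + z + 21/52z².

Find x<0 with |R(x)|<1.
x=-0.5: |R|=0.6010
R=1: x+21/52x²=0 ⇒ x=−52/21=-2.4762; min R=1−1/(4·21/52)=0.3810>−1
Confirm numerically:
  x=-2.181: |R|=0.74000 <1
  x=-1.758: |R|=0.49011 <1
  x=-1.598: |R|=0.43326 <1
  x=-2.766: |R|=1.32373 >1
  x=-2.708: |R|=1.25351 >1
So |R|<1 on (-2.4762, 0).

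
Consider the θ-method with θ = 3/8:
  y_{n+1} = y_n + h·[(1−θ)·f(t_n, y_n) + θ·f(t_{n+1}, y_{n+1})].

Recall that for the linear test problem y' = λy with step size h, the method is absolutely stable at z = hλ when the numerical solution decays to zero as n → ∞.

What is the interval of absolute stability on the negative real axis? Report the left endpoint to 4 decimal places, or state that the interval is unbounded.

z∈(-8.0000,0).

On y'=λy, z=hλ:
  y_{n+1} = y_n + z·[5/8·y_n + 3/8·y_{n+1}] ⇒ (1 − 3/8z)y_{n+1} = (1 + 5/8z)y_n
  ⇒ R(z) = (1 + 5/8z)/(1 − 3/8z).

Need |R(x)|<1, x<0.
x=-1.15: |R|=0.1965
R=−1: 1+5/8x = −1+3/8x ⇒ -1/4x=2 ⇒ x=2/(-1/4)=-8.0000
Confirm numerically:
  x=-6.757: |R|=0.91207 <1
  x=-6.710: |R|=0.90828 <1
  x=-6.319: |R|=0.87528 <1
  x=-8.191: |R|=1.01173 >1
  x=-8.092: |R|=1.00570 >1
  x=-8.059: |R|=1.00367 >1
Interval (-8.0000, 0).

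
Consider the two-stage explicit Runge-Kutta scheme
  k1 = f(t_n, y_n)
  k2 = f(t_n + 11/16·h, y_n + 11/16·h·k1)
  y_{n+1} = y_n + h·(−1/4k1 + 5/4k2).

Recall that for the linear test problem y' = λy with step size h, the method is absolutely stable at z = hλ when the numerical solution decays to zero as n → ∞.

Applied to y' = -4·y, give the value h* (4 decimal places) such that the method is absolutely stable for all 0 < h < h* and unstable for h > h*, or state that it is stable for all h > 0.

(-1.1636,0); λ=-4 ⇒ h* = (64/55)/4 = 0.2909.

On y'=λy, z=hλ:
  k1=λy_n ⇒ h·k1=z·y_n;  k2=λ(1+11/16z)y_n ⇒ h·k2=z(1+11/16z)y_n
  y_{n+1}/y_n = 1 − 1/4z + 5/4z(1+11/16z) = 1 + z + 55/64z²
  R(z) = 1 + z + 55/64z².

Boundary: |R(x)|=1, x<0.
x=-1.18: |R|=1.0166
R=1: x+55/64x²=0 ⇒ x=−64/55=-1.1636; min R=1−1/(4·55/64)=0.7091>−1
Confirm numerically:
  x=-1.041: |R|=0.89029 <1
  x=-0.758: |R|=0.73577 <1
  x=-0.730: |R|=0.72796 <1
  x=-1.670: |R|=1.72671 >1
  x=-1.451: |R|=1.35833 >1
  x=-1.391: |R|=1.27179 >1
So |R|<1 on (-1.1636, 0).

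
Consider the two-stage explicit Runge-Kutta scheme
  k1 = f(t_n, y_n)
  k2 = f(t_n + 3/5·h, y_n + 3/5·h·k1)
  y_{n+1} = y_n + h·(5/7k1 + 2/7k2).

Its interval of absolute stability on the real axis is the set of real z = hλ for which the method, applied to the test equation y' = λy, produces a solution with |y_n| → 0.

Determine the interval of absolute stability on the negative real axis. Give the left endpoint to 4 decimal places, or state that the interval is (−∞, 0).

z∈(-5.8333,0).

With y'=λy (z=hλ):
  k1=λy_n ⇒ h·k1=z·y_n;  k2=λ(1+3/5z)y_n ⇒ h·k2=z(1+3/5z)y_n
  y_{n+1}/y_n = 1 + 5/7z + 2/7z(1+3/5z) = 1 + z + 6/35z²
  ⇒ R(z) = 1 + z + 6/35z².

Find x<0 with |R(x)|<1.
x=-0.67: |R|=0.4070
R=1: x+6/35x²=0 ⇒ x=−35/6=-5.8333; min R=1−1/(4·6/35)=-0.4583>−1
Confirm numerically:
  x=-5.578: |R|=0.75584 <1
  x=-5.399: |R|=0.59801 <1
  x=-5.344: |R|=0.55171 <1
  x=-2.868: |R|=0.45793 <1
  x=-6.359: |R|=1.57304 >1
  x=-6.303: |R|=1.50748 >1
  x=-6.171: |R|=1.35721 >1
Interval (-5.8333, 0).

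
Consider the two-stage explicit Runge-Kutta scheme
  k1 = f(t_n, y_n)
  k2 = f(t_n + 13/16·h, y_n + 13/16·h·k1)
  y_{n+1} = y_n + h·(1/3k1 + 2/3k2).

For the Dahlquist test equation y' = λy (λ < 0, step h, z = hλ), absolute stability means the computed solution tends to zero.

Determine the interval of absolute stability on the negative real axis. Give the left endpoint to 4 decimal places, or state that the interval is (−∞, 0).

Set f=λy, z=hλ:
  k1=λy_n ⇒ h·k1=z·y_n;  k2=λ(1+13/16z)y_n ⇒ h·k2=z(1+13/16z)y_n
  y_{n+1}/y_n = 1 + 1/3z + 2/3z(1+13/16z) = 1 + z + 13/24z²
  Hence R(z) = 1 + z + 13/24z².

Boundary: |R(x)|=1, x<0.
x=-1.56: |R|=0.7582
R=1: x+13/24x²=0 ⇒ x=−24/13=-1.8462; min R=1−1/(4·13/24)=0.5385>−1
Confirm numerically:
  x=-1.743: |R|=0.90261 <1
  x=-1.297: |R|=0.61420 <1
  x=-1.141: |R|=0.56419 <1
  x=-1.139: |R|=0.56372 <1
  x=-2.393: |R|=1.70883 >1
  x=-2.391: |R|=1.70564 >1
  x=-2.242: |R|=1.48072 >1
Stable set (-1.8462, 0).

z∈(-1.8462,0).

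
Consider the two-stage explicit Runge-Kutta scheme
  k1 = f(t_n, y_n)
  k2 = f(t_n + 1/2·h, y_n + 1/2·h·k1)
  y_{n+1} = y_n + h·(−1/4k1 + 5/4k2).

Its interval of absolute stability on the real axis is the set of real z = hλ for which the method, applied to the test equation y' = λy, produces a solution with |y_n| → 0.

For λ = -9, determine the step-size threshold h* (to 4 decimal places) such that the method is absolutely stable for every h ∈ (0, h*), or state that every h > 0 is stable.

(-1.6000,0); λ=-9 ⇒ h* = (8/5)/9 = 0.1778.

Set f=λy, z=hλ:
  k1=λy_n ⇒ h·k1=z·y_n;  k2=λ(1+1/2z)y_n ⇒ h·k2=z(1+1/2z)y_n
  y_{n+1}/y_n = 1 − 1/4z + 5/4z(1+1/2z) = 1 + z + 5/8z²
  Hence R(z) = 1 + z + 5/8z².

Need |R(x)|<1, x<0.
x=-0.69: |R|=0.6076
R=1: x+5/8x²=0 ⇒ x=−8/5=-1.6000; min R=1−1/(4·5/8)=0.6000>−1
Confirm numerically:
  x=-1.340: |R|=0.78225 <1
  x=-1.338: |R|=0.78090 <1
  x=-1.258: |R|=0.73110 <1
  x=-1.048: |R|=0.63844 <1
  x=-2.175: |R|=1.78164 >1
  x=-2.106: |R|=1.66602 >1
  x=-1.867: |R|=1.31156 >1
Stable set (-1.6000, 0).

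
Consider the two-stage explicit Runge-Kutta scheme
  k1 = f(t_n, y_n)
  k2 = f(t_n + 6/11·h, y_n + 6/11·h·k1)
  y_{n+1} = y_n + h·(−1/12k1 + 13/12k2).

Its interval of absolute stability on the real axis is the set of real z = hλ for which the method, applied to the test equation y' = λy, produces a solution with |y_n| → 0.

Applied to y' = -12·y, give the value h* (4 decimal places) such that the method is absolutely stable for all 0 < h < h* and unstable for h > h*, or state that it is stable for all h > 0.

On y'=λy, z=hλ:
  k1=λy_n ⇒ h·k1=z·y_n;  k2=λ(1+6/11z)y_n ⇒ h·k2=z(1+6/11z)y_n
  y_{n+1}/y_n = 1 − 1/12z + 13/12z(1+6/11z) = 1 + z + 13/22z²
  ⇒ R(z) = 1 + z + 13/22z².

Need |R(x)|<1, x<0.
x=-0.4: |R|=0.6945
R=1: x+13/22x²=0 ⇒ x=−22/13=-1.6923; min R=1−1/(4·13/22)=0.5769>−1
Confirm numerically:
  x=-1.557: |R|=0.87551 <1
  x=-1.093: |R|=0.61293 <1
  x=-0.728: |R|=0.58517 <1
  x=-2.243: |R|=1.72989 >1
  x=-2.226: |R|=1.70200 >1
  x=-1.897: |R|=1.22945 >1
Stable set (-1.6923, 0).

(-1.6923,0); λ=-12 ⇒ h* = (22/13)/12 = 0.1410.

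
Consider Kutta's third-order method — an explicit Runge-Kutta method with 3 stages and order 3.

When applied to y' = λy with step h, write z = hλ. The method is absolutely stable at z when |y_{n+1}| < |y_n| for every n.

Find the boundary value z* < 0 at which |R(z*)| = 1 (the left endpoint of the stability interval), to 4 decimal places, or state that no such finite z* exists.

z* = -2.5127.

With y'=λy (z=hλ):
  order 3, 3-stage ⇒ R(z)=1+z+z^2/2+z^3/6
  (e.g. R(-1.37)=0.13989, |R|=0.13989)

Boundary: |R(x)|=1, x<0.
x=-1.37: |R|=0.1399
|R(-2.68)|=1.2969 |R(-2.58)|=1.1141 |R(-2.12)|=0.4608
Bisect:
  x_lo=-2.9676 |R|=1.9201  x_hi=-0.0883 |R|=0.9154
  mid=-1.52798 |R|=0.04481 →hi
  mid=-2.24780 |R|=0.61437 →hi
  mid=-2.60771 |R|=1.16311 →lo
  mid=-2.42776 |R|=0.86562 →hi
  mid=-2.51773 |R|=1.00822 →lo
  mid=-2.47275 |R|=0.93543 →hi
  mid=-2.49524 |R|=0.97145 →hi
  mid=-2.50649 |R|=0.98974 →hi
  mid=-2.51211 |R|=0.99896 →hi
  ...
  [-2.51281,-2.51264] ⇒ x*=-2.5127
Stable set (-2.5127, 0).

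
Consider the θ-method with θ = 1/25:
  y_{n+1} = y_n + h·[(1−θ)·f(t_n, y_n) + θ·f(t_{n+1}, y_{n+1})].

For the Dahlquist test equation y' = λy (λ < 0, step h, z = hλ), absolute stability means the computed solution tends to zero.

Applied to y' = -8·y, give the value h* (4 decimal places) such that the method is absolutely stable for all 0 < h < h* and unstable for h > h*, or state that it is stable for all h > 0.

Set f=λy, z=hλ:
  y_{n+1} = y_n + z·[24/25·y_n + 1/25·y_{n+1}] ⇒ (1 − 1/25z)y_{n+1} = (1 + 24/25z)y_n
  ⇒ R(z) = (1 + 24/25z)/(1 − 1/25z).

Boundary: |R(x)|=1, x<0.
x=-1.71: |R|=0.6005
R=−1: 1+24/25x = −1+1/25x ⇒ -23/25x=2 ⇒ x=2/(-23/25)=-2.1739
Confirm numerically:
  x=-1.404: |R|=0.32934 <1
  x=-1.247: |R|=0.18775 <1
  x=-1.147: |R|=0.09668 <1
  x=-2.436: |R|=1.21971 >1
  x=-2.237: |R|=1.05327 >1
Stable set (-2.1739, 0).

(-2.1739,0); λ=-8 ⇒ h* = (50/23)/8 = 0.2717.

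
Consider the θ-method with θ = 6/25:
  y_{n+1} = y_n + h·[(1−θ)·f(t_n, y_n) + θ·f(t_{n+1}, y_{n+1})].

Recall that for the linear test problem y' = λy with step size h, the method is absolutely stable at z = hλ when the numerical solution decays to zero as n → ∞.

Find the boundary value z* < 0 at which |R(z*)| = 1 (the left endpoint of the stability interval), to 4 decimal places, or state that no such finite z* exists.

z* = -3.8462.

On y'=λy, z=hλ:
  y_{n+1} = y_n + z·[19/25·y_n + 6/25·y_{n+1}] ⇒ (1 − 6/25z)y_{n+1} = (1 + 19/25z)y_n
  R(z) = (1 + 19/25z)/(1 − 6/25z).

Find x<0 with |R(x)|<1.
x=-0.94: |R|=0.2330
R=−1: 1+19/25x = −1+6/25x ⇒ -13/25x=2 ⇒ x=2/(-13/25)=-3.8462
Confirm numerically:
  x=-2.334: |R|=0.49600 <1
  x=-1.915: |R|=0.31200 <1
  x=-1.715: |R|=0.21493 <1
  x=-4.141: |R|=1.07690 >1
  x=-3.936: |R|=1.02403 >1
So |R|<1 on (-3.8462, 0).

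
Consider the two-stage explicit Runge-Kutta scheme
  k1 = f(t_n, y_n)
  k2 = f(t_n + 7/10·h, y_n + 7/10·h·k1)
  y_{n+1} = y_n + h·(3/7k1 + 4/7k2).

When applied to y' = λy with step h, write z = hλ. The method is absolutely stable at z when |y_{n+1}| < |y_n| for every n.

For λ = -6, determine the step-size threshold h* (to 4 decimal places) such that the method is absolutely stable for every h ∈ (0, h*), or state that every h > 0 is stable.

Set f=λy, z=hλ:
  k1=λy_n ⇒ h·k1=z·y_n;  k2=λ(1+7/10z)y_n ⇒ h·k2=z(1+7/10z)y_n
  y_{n+1}/y_n = 1 + 3/7z + 4/7z(1+7/10z) = 1 + z + 2/5z²
  so R(z) = 1 + z + 2/5z².

Find x<0 with |R(x)|<1.
x=-0.73: |R|=0.4832
R=1: x+2/5x²=0 ⇒ x=−5/2=-2.5000; min R=1−1/(4·2/5)=0.3750>−1
Confirm numerically:
  x=-1.717: |R|=0.46224 <1
  x=-1.252: |R|=0.37500 <1
  x=-1.206: |R|=0.37577 <1
  x=-3.095: |R|=1.73661 >1
  x=-2.965: |R|=1.55149 >1
So |R|<1 on (-2.5000, 0).

(-2.5000,0); λ=-6 ⇒ h* = (5/2)/6 = 0.4167.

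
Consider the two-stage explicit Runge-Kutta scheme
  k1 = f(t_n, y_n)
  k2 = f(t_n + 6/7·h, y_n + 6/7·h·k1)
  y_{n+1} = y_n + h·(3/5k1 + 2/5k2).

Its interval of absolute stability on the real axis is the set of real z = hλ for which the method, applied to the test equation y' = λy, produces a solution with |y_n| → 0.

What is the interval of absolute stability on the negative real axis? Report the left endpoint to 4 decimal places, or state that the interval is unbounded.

(-2.9167, 0).

Test eqn y'=λy, z=hλ:
  k1=λy_n ⇒ h·k1=z·y_n;  k2=λ(1+6/7z)y_n ⇒ h·k2=z(1+6/7z)y_n
  y_{n+1}/y_n = 1 + 3/5z + 2/5z(1+6/7z) = 1 + z + 12/35z²
  ⇒ R(z) = 1 + z + 12/35z².

Boundary: |R(x)|=1, x<0.
x=-1.17: |R|=0.2993
R=1: x+12/35x²=0 ⇒ x=−35/12=-2.9167; min R=1−1/(4·12/35)=0.2708>−1
Confirm numerically:
  x=-1.871: |R|=0.32922 <1
  x=-1.607: |R|=0.27841 <1
  x=-1.479: |R|=0.27098 <1
  x=-3.516: |R|=1.72249 >1
  x=-3.169: |R|=1.27416 >1
  x=-3.076: |R|=1.16804 >1
So |R|<1 on (-2.9167, 0).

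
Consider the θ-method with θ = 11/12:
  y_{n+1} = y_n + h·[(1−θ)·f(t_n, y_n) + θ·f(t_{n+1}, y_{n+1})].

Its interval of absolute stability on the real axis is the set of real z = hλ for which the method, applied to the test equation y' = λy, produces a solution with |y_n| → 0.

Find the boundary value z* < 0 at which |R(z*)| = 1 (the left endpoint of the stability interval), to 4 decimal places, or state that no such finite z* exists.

Test eqn y'=λy, z=hλ:
  y_{n+1} = y_n + z·[1/12·y_n + 11/12·y_{n+1}] ⇒ (1 − 11/12z)y_{n+1} = (1 + 1/12z)y_n
  R(z) = (1 + 1/12z)/(1 − 11/12z).

Boundary: |R(x)|=1, x<0.
x=-0.48: |R|=0.6667
x=-2: |R|=0.2941
x=-10: |R|=0.0164
x=-100: |R|=0.0791
θ=11/12≥1/2 ⇒ |1+1/12x|<|1−11/12x| ∀x<0 ⇒ stable on all of ℝ⁻.

interval (−∞, 0).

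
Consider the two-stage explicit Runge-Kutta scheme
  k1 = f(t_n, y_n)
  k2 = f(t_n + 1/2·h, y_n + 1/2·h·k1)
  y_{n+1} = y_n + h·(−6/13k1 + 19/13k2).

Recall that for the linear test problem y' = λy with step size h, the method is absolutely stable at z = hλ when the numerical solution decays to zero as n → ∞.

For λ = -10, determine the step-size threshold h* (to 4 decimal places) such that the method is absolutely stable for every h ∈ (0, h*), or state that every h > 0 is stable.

Set f=λy, z=hλ:
  k1=λy_n ⇒ h·k1=z·y_n;  k2=λ(1+1/2z)y_n ⇒ h·k2=z(1+1/2z)y_n
  y_{n+1}/y_n = 1 − 6/13z + 19/13z(1+1/2z) = 1 + z + 19/26z²
  Hence R(z) = 1 + z + 19/26z².

Solve |R(x)|<1 on ℝ⁻.
x=-0.65: |R|=0.6587
R=1: x+19/26x²=0 ⇒ x=−26/19=-1.3684; min R=1−1/(4·19/26)=0.6579>−1
Confirm numerically:
  x=-1.113: |R|=0.79225 <1
  x=-0.822: |R|=0.67177 <1
  x=-0.608: |R|=0.66214 <1
  x=-0.557: |R|=0.66972 <1
  x=-1.942: |R|=1.81400 >1
  x=-1.895: |R|=1.72921 >1
  x=-1.870: |R|=1.68543 >1
Interval (-1.3684, 0).

(-1.3684,0); λ=-10 ⇒ h* = (26/19)/10 = 0.1368.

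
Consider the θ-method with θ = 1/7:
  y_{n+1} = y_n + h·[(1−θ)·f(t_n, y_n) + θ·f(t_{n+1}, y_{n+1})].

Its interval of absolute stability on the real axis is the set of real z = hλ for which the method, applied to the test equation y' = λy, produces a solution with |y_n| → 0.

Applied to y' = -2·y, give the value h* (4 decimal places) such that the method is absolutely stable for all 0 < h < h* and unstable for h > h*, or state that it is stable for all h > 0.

(-2.8000,0); λ=-2 ⇒ h* = (14/5)/2 = 1.4000.

On y'=λy, z=hλ:
  y_{n+1} = y_n + z·[6/7·y_n + 1/7·y_{n+1}] ⇒ (1 − 1/7z)y_{n+1} = (1 + 6/7z)y_n
  R(z) = (1 + 6/7z)/(1 − 1/7z).

Boundary: |R(x)|=1, x<0.
x=-0.94: |R|=0.1713
R=−1: 1+6/7x = −1+1/7x ⇒ -5/7x=2 ⇒ x=2/(-5/7)=-2.8000
Confirm numerically:
  x=-2.433: |R|=0.80547 <1
  x=-2.074: |R|=0.59996 <1
  x=-1.498: |R|=0.23394 <1
  x=-3.359: |R|=1.26981 >1
  x=-3.339: |R|=1.26066 >1
  x=-3.129: |R|=1.16240 >1
Interval (-2.8000, 0).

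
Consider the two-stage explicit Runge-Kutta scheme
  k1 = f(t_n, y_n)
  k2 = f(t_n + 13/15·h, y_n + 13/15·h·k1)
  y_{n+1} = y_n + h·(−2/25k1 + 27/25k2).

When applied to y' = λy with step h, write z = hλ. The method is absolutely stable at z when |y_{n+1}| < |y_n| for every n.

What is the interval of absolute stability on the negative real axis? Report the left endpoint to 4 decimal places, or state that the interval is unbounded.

Set f=λy, z=hλ:
  k1=λy_n ⇒ h·k1=z·y_n;  k2=λ(1+13/15z)y_n ⇒ h·k2=z(1+13/15z)y_n
  y_{n+1}/y_n = 1 − 2/25z + 27/25z(1+13/15z) = 1 + z + 117/125z²
  R(z) = 1 + z + 117/125z².

Need |R(x)|<1, x<0.
x=-0.46: |R|=0.7381
R=1: x+117/125x²=0 ⇒ x=−125/117=-1.0684; min R=1−1/(4·117/125)=0.7329>−1
Confirm numerically:
  x=-1.020: |R|=0.95381 <1
  x=-0.938: |R|=0.88553 <1
  x=-0.904: |R|=0.86091 <1
  x=-0.626: |R|=0.74080 <1
  x=-1.552: |R|=1.70255 >1
  x=-1.340: |R|=1.34068 >1
  x=-1.178: |R|=1.12087 >1
Stable set (-1.0684, 0).

z∈(-1.0684,0).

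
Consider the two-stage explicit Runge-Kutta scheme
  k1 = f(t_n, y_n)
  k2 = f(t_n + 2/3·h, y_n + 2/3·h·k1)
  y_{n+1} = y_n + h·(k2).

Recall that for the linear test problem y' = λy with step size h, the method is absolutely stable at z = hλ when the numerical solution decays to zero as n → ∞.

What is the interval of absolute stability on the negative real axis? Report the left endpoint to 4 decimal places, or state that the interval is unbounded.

Set f=λy, z=hλ:
  k1=λy_n ⇒ h·k1=z·y_n;  k2=λ(1+2/3z)y_n ⇒ h·k2=z(1+2/3z)y_n
  y_{n+1}/y_n = 1 + z(1+2/3z) = 1 + z + 2/3z²
  ⇒ R(z) = 1 + z + 2/3z².

Need |R(x)|<1, x<0.
x=-0.56: |R|=0.6491
R=1: x+2/3x²=0 ⇒ x=−3/2=-1.5000; min R=1−1/(4·2/3)=0.6250>−1
Confirm numerically:
  x=-1.453: |R|=0.95447 <1
  x=-1.279: |R|=0.81156 <1
  x=-0.809: |R|=0.62732 <1
  x=-0.612: |R|=0.63770 <1
  x=-1.690: |R|=1.21407 >1
  x=-1.604: |R|=1.11121 >1
  x=-1.556: |R|=1.05809 >1
Stable set (-1.5000, 0).

(-1.5000, 0).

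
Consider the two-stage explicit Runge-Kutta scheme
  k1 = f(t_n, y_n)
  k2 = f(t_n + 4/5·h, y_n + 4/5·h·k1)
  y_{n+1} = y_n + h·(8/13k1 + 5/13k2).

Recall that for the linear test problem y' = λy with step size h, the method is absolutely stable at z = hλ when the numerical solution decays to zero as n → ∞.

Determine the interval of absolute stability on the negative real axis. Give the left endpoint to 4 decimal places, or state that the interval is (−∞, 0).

On y'=λy, z=hλ:
  k1=λy_n ⇒ h·k1=z·y_n;  k2=λ(1+4/5z)y_n ⇒ h·k2=z(1+4/5z)y_n
  y_{n+1}/y_n = 1 + 8/13z + 5/13z(1+4/5z) = 1 + z + 4/13z²
  Hence R(z) = 1 + z + 4/13z².

Solve |R(x)|<1 on ℝ⁻.
x=-1.56: |R|=0.1888
R=1: x+4/13x²=0 ⇒ x=−13/4=-3.2500; min R=1−1/(4·4/13)=0.1875>−1
Confirm numerically:
  x=-2.325: |R|=0.33827 <1
  x=-1.765: |R|=0.19353 <1
  x=-1.488: |R|=0.19328 <1
  x=-3.831: |R|=1.68486 >1
  x=-3.519: |R|=1.29126 >1
  x=-3.321: |R|=1.07255 >1
Stable set (-3.2500, 0).

(-3.2500, 0).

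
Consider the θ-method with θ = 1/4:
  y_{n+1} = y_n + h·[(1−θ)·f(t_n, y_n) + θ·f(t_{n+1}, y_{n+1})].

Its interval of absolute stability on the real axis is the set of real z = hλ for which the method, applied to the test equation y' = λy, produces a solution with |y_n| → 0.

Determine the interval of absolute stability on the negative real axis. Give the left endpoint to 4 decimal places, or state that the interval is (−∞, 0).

(-4.0000, 0).

With y'=λy (z=hλ):
  y_{n+1} = y_n + z·[3/4·y_n + 1/4·y_{n+1}] ⇒ (1 − 1/4z)y_{n+1} = (1 + 3/4z)y_n
  ⇒ R(z) = (1 + 3/4z)/(1 − 1/4z).

Solve |R(x)|<1 on ℝ⁻.
x=-0.86: |R|=0.2922
R=−1: 1+3/4x = −1+1/4x ⇒ -1/2x=2 ⇒ x=2/(-1/2)=-4.0000
Confirm numerically:
  x=-2.917: |R|=0.68686 <1
  x=-2.319: |R|=0.46795 <1
  x=-2.173: |R|=0.40807 <1
  x=-4.377: |R|=1.09001 >1
  x=-4.365: |R|=1.08727 >1
  x=-4.237: |R|=1.05755 >1
So |R|<1 on (-4.0000, 0).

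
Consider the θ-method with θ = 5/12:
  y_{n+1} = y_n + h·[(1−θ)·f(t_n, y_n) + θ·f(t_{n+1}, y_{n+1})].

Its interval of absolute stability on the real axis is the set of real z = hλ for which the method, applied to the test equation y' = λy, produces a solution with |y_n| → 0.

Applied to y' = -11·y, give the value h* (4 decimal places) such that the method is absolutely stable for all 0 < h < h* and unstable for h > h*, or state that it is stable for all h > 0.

(-12.0000,0); λ=-11 ⇒ h* = (12)/11 = 1.0909.

With y'=λy (z=hλ):
  y_{n+1} = y_n + z·[7/12·y_n + 5/12·y_{n+1}] ⇒ (1 − 5/12z)y_{n+1} = (1 + 7/12z)y_n
  R(z) = (1 + 7/12z)/(1 − 5/12z).

Solve |R(x)|<1 on ℝ⁻.
x=-1.42: |R|=0.1079
R=−1: 1+7/12x = −1+5/12x ⇒ -1/6x=2 ⇒ x=2/(-1/6)=-12.0000
Confirm numerically:
  x=-10.171: |R|=0.94180 <1
  x=-9.010: |R|=0.89518 <1
  x=-6.046: |R|=0.71802 <1
  x=-12.347: |R|=1.00941 >1
  x=-12.272: |R|=1.00742 >1
  x=-12.076: |R|=1.00210 >1
Interval (-12.0000, 0).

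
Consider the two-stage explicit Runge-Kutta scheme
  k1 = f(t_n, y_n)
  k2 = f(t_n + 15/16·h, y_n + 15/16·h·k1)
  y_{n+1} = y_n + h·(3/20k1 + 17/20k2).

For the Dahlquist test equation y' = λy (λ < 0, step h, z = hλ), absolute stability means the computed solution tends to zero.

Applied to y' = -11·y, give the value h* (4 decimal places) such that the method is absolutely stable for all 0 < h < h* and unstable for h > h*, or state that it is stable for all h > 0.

(-1.2549,0); λ=-11 ⇒ h* = (64/51)/11 = 0.1141.

With y'=λy (z=hλ):
  k1=λy_n ⇒ h·k1=z·y_n;  k2=λ(1+15/16z)y_n ⇒ h·k2=z(1+15/16z)y_n
  y_{n+1}/y_n = 1 + 3/20z + 17/20z(1+15/16z) = 1 + z + 51/64z²
  ⇒ R(z) = 1 + z + 51/64z².

Need |R(x)|<1, x<0.
x=-1.17: |R|=0.9208
R=1: x+51/64x²=0 ⇒ x=−64/51=-1.2549; min R=1−1/(4·51/64)=0.6863>−1
Confirm numerically:
  x=-0.755: |R|=0.69924 <1
  x=-0.712: |R|=0.69197 <1
  x=-0.519: |R|=0.69565 <1
  x=-1.549: |R|=1.36302 >1
  x=-1.507: |R|=1.30274 >1
Interval (-1.2549, 0).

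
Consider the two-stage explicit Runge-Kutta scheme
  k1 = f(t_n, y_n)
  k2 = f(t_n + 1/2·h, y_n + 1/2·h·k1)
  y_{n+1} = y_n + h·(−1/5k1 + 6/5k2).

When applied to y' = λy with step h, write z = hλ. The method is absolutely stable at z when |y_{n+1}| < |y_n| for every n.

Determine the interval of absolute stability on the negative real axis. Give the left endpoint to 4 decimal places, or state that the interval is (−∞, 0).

(-1.6667, 0).

On y'=λy, z=hλ:
  k1=λy_n ⇒ h·k1=z·y_n;  k2=λ(1+1/2z)y_n ⇒ h·k2=z(1+1/2z)y_n
  y_{n+1}/y_n = 1 − 1/5z + 6/5z(1+1/2z) = 1 + z + 3/5z²
  Hence R(z) = 1 + z + 3/5z².

Solve |R(x)|<1 on ℝ⁻.
x=-1.12: |R|=0.6326
R=1: x+3/5x²=0 ⇒ x=−5/3=-1.6667; min R=1−1/(4·3/5)=0.5833>−1
Confirm numerically:
  x=-1.547: |R|=0.88893 <1
  x=-1.239: |R|=0.68207 <1
  x=-0.925: |R|=0.58838 <1
  x=-1.992: |R|=1.38884 >1
  x=-1.812: |R|=1.15801 >1
Stable set (-1.6667, 0).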